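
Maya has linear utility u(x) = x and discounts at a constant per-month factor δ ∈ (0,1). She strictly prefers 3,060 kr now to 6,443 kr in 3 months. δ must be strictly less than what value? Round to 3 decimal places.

The preference means 3060 > δ^3·6443.
Dividing by 6443: δ^3 < 0.47493. Both sides are positive, so the cube root keeps the direction.
δ < 0.47493^(1/3) = 0.780.

δ < 0.780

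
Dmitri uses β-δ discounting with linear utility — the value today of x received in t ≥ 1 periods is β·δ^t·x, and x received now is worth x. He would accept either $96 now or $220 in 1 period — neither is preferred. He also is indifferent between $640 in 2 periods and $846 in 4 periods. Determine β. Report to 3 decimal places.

β ≈ 0.502

From the later pair, β·δ^2·640 = β·δ^4·846; dividing through, δ^2 = 640/846 = 0.75650, so δ = 0.86977.
Substituting δ into 96 = β·δ·220: β = 96/(191.350) ≈ 0.502.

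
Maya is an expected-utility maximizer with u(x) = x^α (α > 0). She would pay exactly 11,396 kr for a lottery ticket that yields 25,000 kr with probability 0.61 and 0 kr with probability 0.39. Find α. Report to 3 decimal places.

EU(lottery) = 0.61·25000^α + 0.39·0 = 0.61·25000^α.
Setting u(11396) equal to that: 11396^α = 0.61·25000^α ⇒ (11396/25000)^α = 0.61.
Take logs: α = ln 0.61 / ln(11396/25000) ≈ 0.62919.

α ≈ 0.629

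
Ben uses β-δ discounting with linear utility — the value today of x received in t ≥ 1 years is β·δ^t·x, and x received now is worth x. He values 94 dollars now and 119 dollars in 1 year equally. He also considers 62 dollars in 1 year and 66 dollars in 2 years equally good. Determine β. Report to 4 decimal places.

β ≈ 0.8409

From the later pair, β·δ^1·62 = β·δ^2·66; dividing through, δ = 62/66 = 0.93939.
The first indifference: 94 = β·δ·119, so β = 94/(δ·119) = 94/(0.93939·119) ≈ 0.8409.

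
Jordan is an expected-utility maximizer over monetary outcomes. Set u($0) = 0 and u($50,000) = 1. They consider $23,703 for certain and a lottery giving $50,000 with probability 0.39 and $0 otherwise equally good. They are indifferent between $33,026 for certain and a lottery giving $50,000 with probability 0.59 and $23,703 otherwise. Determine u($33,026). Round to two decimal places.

0.75

First, u($23,703) = 0.39·u($50,000) + 0.61·u($0) = 0.39.
The second indifference gives u($33,026) = 0.59·u($50,000) + 0.41·u($23,703) = 0.59·1.00 + 0.41·0.39 = 0.7499.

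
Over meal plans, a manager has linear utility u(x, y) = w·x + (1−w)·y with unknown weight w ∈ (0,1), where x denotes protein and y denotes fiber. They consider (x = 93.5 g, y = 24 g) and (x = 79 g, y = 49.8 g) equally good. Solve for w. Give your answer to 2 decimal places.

Indifference: w·93.5 + (1−w)·24 = w·79 + (1−w)·49.8.
w·(93.5−79) = (1−w)·(49.8−24), i.e. w·14.5 = (1−w)·25.8.
The marginal rate of substitution is 25.8/14.5, so w = 25.8/(14.5+25.8) = 0.64.

w = 0.64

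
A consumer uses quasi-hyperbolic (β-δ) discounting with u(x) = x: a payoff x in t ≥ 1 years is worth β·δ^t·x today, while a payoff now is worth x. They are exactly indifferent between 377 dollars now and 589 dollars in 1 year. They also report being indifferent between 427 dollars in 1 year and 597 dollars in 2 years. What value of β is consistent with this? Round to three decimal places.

The second indifference involves only future payoffs, so β cancels: β·δ^1·427 = β·δ^2·597, giving δ = 427/597 = 0.71524.
Now use the now-vs-future pair: 377 = β·δ·589 gives β = 377/(0.71524·589) ≈ 0.895.

β ≈ 0.895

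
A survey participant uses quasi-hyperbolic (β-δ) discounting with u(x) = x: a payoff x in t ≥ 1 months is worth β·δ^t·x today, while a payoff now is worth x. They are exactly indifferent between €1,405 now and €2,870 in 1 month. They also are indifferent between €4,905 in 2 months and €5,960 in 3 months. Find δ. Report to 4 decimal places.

δ ≈ 0.8230

Both payoffs in the second observation are in the future, so β drops out: δ^2·4905 = δ^3·5960 ⇒ δ = 4905/5960 = 0.82299.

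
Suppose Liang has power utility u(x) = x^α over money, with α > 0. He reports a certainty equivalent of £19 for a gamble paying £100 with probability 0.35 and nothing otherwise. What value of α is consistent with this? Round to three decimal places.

EU(lottery) = 0.35·100^α + 0.65·0 = 0.35·100^α.
Equating: 19^α = 0.35·100^α, i.e. 0.1900^α = 0.35.
Take logs: α = ln 0.35 / ln(19/100) ≈ 0.63214.

α ≈ 0.632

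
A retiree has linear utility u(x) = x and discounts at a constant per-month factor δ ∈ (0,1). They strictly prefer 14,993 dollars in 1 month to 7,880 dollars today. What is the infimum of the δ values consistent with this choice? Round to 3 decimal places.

Comparing present values: 7880 < δ·14993.
Dividing through by 14993 gives δ > 0.52558.

δ > 0.526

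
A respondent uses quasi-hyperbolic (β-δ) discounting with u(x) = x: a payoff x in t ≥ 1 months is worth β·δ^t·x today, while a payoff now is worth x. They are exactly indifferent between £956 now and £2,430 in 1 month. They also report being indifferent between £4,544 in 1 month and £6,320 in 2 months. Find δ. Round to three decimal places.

Both payoffs in the second observation are in the future, so β drops out: δ^1·4544 = δ^2·6320 ⇒ δ = 4544/6320 = 0.71899.

δ ≈ 0.719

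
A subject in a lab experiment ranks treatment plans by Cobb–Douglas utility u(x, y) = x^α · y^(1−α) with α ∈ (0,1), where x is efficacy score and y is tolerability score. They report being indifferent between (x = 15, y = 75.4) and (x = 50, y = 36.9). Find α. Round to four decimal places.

α ≈ 0.3725

Indifference: 15^α · 75.4^(1−α) = 50^α · 36.9^(1−α).
(15/50)^α = (36.9/75.4)^(1−α); take logs: α·ln(15/50) = (1−α)·ln(36.9/75.4), i.e. α·-1.2039728 = (1−α)·-0.7145957.
With A = -1.2039728 and B = -0.7145957: α·A = (1−α)·B, so α = B/(A+B) = -0.7145957/-1.9185685 ≈ 0.3725.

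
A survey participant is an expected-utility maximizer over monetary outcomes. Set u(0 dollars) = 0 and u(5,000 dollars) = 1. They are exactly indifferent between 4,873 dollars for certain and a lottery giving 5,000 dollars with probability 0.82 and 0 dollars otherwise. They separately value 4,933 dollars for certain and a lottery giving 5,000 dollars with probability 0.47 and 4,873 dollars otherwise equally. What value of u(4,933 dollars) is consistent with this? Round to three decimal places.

0.905

From the first indifference, u(4,873 dollars) = 0.82·u(5,000 dollars) + 0.18·u(0 dollars) = 0.82·1 + 0.18·0 = 0.82.
Then u(4,933 dollars) = 0.47·u(5,000 dollars) + 0.53·u(4,873 dollars) = 0.47·1.00 + 0.53·0.82 = 0.9046.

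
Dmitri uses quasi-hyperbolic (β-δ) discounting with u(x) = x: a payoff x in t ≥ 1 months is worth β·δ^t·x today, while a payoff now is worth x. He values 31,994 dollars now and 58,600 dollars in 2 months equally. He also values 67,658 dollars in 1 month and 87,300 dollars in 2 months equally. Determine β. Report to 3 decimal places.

β ≈ 0.909

From the later pair, β·δ^1·67658 = β·δ^2·87300; dividing through, δ = 67658/87300 = 0.77501.
Now use the now-vs-future pair: 31994 = β·δ^2·58600 gives β = 31994/(0.60063·58600) ≈ 0.909.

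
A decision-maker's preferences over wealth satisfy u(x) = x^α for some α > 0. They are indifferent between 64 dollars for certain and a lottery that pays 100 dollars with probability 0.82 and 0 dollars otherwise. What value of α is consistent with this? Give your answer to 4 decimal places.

α ≈ 0.4447

The lottery's expected utility is 0.82·u(100) + 0.18·u(0) = 0.82·100^α (since u(0) = 0 for α > 0).
Setting u(64) equal to that: 64^α = 0.82·100^α ⇒ (64/100)^α = 0.82.
Taking logs: α·ln(64/100) = ln(0.82), so α = -0.1984509 / -0.4462871 ≈ 0.4447.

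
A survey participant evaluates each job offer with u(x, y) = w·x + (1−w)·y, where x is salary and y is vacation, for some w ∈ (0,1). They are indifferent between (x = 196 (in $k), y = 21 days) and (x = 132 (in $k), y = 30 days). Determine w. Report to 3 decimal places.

w = 0.123

Indifference: w·196 + (1−w)·21 = w·132 + (1−w)·30.
w·(196−132) = (1−w)·(30−21), i.e. w·64 = (1−w)·9.
So w/(1−w) = 9/64 = 0.1406, giving w = 9/(64+9) = 0.123.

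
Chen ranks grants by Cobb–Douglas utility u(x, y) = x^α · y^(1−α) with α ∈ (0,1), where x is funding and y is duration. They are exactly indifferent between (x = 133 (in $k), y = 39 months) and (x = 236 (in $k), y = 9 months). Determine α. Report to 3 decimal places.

α ≈ 0.719

The Cobb–Douglas utilities coincide, so 133^α·39^(1−α) = 236^α·9^(1−α).
Taking logs: α·ln 133 + (1−α)·ln 39 = α·ln 236 + (1−α)·ln 9, i.e. α·-0.573483 = (1−α)·-1.466337.
With A = -0.573483 and B = -1.466337: α·A = (1−α)·B, so α = B/(A+B) = -1.466337/-2.039820 ≈ 0.719.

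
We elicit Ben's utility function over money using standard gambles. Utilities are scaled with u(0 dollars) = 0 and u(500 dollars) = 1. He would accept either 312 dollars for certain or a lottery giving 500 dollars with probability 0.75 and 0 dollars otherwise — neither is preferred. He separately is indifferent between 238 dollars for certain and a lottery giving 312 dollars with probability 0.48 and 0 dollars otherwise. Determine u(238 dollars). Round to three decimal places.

0.360

The first gamble pins u(312 dollars): it must equal 0.75·1 + 0.25·0 = 0.75.
The second indifference gives u(238 dollars) = 0.48·u(312 dollars) + 0.52·u(0 dollars) = 0.48·0.75 + 0.52·0.00 = 0.3600.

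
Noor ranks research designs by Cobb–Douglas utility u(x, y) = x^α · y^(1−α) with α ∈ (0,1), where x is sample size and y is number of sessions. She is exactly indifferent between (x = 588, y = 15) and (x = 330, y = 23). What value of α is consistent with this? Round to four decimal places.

α ≈ 0.4253

Set the two utilities equal: 588^α·15^(1−α) = 330^α·23^(1−α).
Taking logs: α·ln 588 + (1−α)·ln 15 = α·ln 330 + (1−α)·ln 23, i.e. α·0.5776343 = (1−α)·0.4274440.
With A = 0.5776343 and B = 0.4274440: α·A = (1−α)·B, so α = B/(A+B) = 0.4274440/1.0050783 ≈ 0.4253.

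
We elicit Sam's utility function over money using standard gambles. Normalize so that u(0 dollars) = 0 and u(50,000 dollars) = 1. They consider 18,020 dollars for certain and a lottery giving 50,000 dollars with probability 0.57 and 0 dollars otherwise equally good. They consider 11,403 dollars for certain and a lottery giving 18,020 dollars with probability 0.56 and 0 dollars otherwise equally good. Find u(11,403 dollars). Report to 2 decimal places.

The first gamble pins u(18,020 dollars): it must equal 0.57·1 + 0.43·0 = 0.57.
Chaining: u(11,403 dollars) = 0.56·0.57 + 0.44·0.00 = 0.3192.

0.32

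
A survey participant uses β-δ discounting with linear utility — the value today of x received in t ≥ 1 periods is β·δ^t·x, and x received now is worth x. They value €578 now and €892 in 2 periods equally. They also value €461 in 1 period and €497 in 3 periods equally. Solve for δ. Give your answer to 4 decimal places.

The second indifference involves only future payoffs, so β cancels: β·δ^1·461 = β·δ^3·497, giving δ^2 = 461/497 = 0.92757, so δ = 0.96310.

δ ≈ 0.9631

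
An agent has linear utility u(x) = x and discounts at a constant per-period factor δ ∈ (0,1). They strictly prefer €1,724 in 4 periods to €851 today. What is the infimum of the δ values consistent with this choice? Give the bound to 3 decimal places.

Under u(x) = x this choice says 851 < δ^4·1724.
Hence δ^4 > 851/1724 = 0.49362, and x ↦ x^(1/4) is increasing on (0,∞).
δ > 0.49362^(1/4) = 0.838.

δ > 0.838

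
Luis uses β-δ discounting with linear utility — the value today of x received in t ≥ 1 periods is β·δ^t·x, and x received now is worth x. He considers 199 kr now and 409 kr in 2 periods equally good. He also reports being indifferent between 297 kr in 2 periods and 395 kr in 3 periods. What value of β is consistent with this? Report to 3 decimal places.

β ≈ 0.861

From the later pair, β·δ^2·297 = β·δ^3·395; dividing through, δ = 297/395 = 0.75190.
Substituting δ into 199 = β·δ^2·409: β = 199/(231.229) ≈ 0.861.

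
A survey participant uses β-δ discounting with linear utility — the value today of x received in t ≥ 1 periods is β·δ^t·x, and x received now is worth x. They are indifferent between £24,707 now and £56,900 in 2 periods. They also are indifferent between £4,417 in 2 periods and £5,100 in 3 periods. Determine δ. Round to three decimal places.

Both payoffs in the second observation are in the future, so β drops out: δ^2·4417 = δ^3·5100 ⇒ δ = 4417/5100 = 0.86608.

δ ≈ 0.866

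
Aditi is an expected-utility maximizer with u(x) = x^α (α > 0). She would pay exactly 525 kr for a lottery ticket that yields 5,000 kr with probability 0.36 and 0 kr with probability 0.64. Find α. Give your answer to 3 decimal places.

α ≈ 0.453

The lottery's expected utility is 0.36·u(5000) + 0.64·u(0) = 0.36·5000^α (since u(0) = 0 for α > 0).
Setting u(525) equal to that: 525^α = 0.36·5000^α ⇒ (525/5000)^α = 0.36.
α = ln(0.36) / ln(525/5000) = -1.021651/-2.253795 ≈ 0.453.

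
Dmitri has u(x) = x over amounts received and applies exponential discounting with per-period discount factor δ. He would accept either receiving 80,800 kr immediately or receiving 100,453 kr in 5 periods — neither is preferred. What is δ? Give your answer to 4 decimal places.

Indifference means u(80800) = δ^5 · u(100453), so δ^5 = u(80800)/u(100453).
With u(x) = x: δ^5 = 80800/100453 = 0.80436.
Hence δ = (0.80436)^(1/5) = 0.957392.

δ ≈ 0.9574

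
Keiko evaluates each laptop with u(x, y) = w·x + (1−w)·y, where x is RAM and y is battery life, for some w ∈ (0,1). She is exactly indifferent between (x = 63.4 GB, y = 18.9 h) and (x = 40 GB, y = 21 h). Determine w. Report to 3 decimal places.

w = 0.082

u(63.4,18.9) = u(40,21) means w·63.4 + (1−w)·18.9 = w·40 + (1−w)·21.
Rearranging, 23.4·w − 2.1·(1−w) = 0.
So w/(1−w) = 2.1/23.4 = 0.0897, giving w = 2.1/(23.4+2.1) = 0.082.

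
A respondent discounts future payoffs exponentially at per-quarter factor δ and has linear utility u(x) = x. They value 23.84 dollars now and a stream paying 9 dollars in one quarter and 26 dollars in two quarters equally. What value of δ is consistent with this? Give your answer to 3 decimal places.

δ ≈ 0.800

Equating present values: 23.84 = 9δ + 26δ².
So 26δ² + 9δ − 23.84 = 0.
By the quadratic formula (taking the positive root), δ = (−9 + √2560.36) / 52 ≈ 0.800.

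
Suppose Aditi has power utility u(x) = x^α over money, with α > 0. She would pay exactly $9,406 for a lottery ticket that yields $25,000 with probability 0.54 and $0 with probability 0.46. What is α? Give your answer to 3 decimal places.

α ≈ 0.630

The lottery's expected utility is 0.54·u(25000) + 0.46·u(0) = 0.54·25000^α (since u(0) = 0 for α > 0).
Indifference: 9406^α = 0.54·25000^α, so (9406/25000)^α = 0.54.
α = ln(0.54) / ln(9406/25000) = -0.616186/-0.977528 ≈ 0.630.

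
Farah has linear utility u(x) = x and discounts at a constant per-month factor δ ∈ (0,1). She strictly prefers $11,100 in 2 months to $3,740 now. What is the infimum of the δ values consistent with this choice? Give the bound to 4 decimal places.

δ > 0.5805

Comparing present values: 3740 < δ^2·11100.
Hence δ^2 > 3740/11100 = 0.33694, and x ↦ x^(1/2) is increasing on (0,∞).
δ > (3740/11100)^(1/2) ≈ 0.5805.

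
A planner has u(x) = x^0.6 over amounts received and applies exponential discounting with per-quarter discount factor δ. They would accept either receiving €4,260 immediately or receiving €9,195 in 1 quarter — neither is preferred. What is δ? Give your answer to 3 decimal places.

Indifference means u(4260) = δ · u(9195), so δ = u(4260)/u(9195).
Since u(x) = x^0.6, δ = (4260/9195)^0.6 = 0.46330^0.6 = 0.63025.

δ ≈ 0.630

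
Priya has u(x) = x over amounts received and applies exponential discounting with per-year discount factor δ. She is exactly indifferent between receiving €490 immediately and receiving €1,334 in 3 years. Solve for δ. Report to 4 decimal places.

δ ≈ 0.7162

Indifference means u(490) = δ^3 · u(1334), so δ^3 = u(490)/u(1334).
With u(x) = x: δ^3 = 490/1334 = 0.36732.
Taking the cube root: δ = 0.36732^(1/3) ≈ 0.7162.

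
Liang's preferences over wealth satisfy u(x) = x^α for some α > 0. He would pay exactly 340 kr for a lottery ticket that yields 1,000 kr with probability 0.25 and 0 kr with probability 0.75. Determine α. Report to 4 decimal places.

α ≈ 1.2850

Since u(0) = 0, the lottery's EU is 0.25·1000^α.
Indifference: 340^α = 0.25·1000^α, so (340/1000)^α = 0.25.
Take logs: α = ln 0.25 / ln(340/1000) ≈ 1.285022.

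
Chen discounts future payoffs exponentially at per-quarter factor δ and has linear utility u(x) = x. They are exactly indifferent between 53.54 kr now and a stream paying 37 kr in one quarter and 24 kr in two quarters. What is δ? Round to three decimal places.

δ ≈ 0.910

Equating present values: 53.54 = 37δ + 24δ².
So 24δ² + 37δ − 53.54 = 0.
δ = (−37 + √(37² + 4·24·53.54)) / (2·24) = (−37 + √6508.84) / 48 ≈ 0.910.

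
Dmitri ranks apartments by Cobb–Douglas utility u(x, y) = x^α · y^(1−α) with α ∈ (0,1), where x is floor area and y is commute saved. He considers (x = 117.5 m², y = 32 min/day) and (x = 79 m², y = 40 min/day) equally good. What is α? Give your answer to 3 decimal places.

α ≈ 0.360

The Cobb–Douglas utilities coincide, so 117.5^α·32^(1−α) = 79^α·40^(1−α).
(117.5/79)^α = (40/32)^(1−α); take logs: α·ln(117.5/79) = (1−α)·ln(40/32), i.e. α·0.396990 = (1−α)·0.223144.
Thus α·(0.620134) = 0.223144, so α = 0.223144/0.620134 ≈ 0.360.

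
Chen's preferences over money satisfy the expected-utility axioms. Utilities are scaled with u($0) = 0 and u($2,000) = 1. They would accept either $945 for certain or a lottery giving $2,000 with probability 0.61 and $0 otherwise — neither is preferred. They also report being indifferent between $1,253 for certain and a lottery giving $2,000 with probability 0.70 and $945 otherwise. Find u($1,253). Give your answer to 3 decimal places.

0.883

First, u($945) = 0.61·u($2,000) + 0.39·u($0) = 0.61.
The second indifference gives u($1,253) = 0.70·u($2,000) + 0.30·u($945) = 0.70·1.00 + 0.30·0.61 = 0.8830.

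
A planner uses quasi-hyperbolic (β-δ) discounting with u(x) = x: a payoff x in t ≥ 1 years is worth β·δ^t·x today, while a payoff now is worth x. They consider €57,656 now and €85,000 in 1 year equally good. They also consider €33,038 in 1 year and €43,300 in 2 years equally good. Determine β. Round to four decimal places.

β ≈ 0.8890

Both payoffs in the second observation are in the future, so β drops out: δ^1·33038 = δ^2·43300 ⇒ δ = 33038/43300 = 0.76300.
Substituting δ into 57656 = β·δ·85000: β = 57656/(64855.196) ≈ 0.8890.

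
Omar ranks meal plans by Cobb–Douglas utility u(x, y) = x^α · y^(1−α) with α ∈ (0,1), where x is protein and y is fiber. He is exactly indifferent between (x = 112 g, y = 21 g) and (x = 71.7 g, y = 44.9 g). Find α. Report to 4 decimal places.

Indifference: 112^α · 21^(1−α) = 71.7^α · 44.9^(1−α).
(112/71.7)^α = (44.9/21)^(1−α); take logs: α·ln(112/71.7) = (1−α)·ln(44.9/21), i.e. α·0.4460081 = (1−α)·0.7599154.
So α/(1−α) = (0.7599154)/(0.4460081) = 1.7038152, and α = 1.7038152/2.7038152 ≈ 0.6302.

α ≈ 0.6302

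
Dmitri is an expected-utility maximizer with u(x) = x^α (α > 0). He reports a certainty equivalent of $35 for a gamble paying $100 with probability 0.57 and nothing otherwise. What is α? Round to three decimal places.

α ≈ 0.535

EU(lottery) = 0.57·100^α + 0.43·0 = 0.57·100^α.
Indifference: 35^α = 0.57·100^α, so (35/100)^α = 0.57.
Take logs: α = ln 0.57 / ln(35/100) ≈ 0.53544.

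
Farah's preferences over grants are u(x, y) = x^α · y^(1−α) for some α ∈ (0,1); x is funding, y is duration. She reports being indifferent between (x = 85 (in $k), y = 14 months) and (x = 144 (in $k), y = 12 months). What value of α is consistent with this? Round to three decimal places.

α ≈ 0.226

Indifference: 85^α · 14^(1−α) = 144^α · 12^(1−α).
(85/144)^α = (12/14)^(1−α); take logs: α·ln(85/144) = (1−α)·ln(12/14), i.e. α·-0.527162 = (1−α)·-0.154151.
Thus α·(-0.681313) = -0.154151, so α = -0.154151/-0.681313 ≈ 0.226.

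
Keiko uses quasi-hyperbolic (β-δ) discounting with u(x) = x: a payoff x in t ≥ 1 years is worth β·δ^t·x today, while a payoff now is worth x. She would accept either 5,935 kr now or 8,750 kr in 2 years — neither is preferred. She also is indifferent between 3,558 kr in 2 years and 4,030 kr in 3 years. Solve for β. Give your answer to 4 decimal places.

β ≈ 0.8702

Both payoffs in the second observation are in the future, so β drops out: δ^2·3558 = δ^3·4030 ⇒ δ = 3558/4030 = 0.88288.
Now use the now-vs-future pair: 5935 = β·δ^2·8750 gives β = 5935/(0.77947·8750) ≈ 0.8702.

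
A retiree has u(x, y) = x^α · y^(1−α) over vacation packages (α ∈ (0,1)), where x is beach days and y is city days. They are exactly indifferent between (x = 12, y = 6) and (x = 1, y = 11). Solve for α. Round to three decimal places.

Indifference: 12^α · 6^(1−α) = 1^α · 11^(1−α).
(12/1)^α = (11/6)^(1−α); take logs: α·ln(12/1) = (1−α)·ln(11/6), i.e. α·2.484907 = (1−α)·0.606136.
So α/(1−α) = (0.606136)/(2.484907) = 0.243927, and α = 0.243927/1.243927 ≈ 0.196.

α ≈ 0.196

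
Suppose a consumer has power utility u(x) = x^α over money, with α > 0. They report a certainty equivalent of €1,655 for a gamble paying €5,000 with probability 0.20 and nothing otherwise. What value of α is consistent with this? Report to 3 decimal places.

The lottery's expected utility is 0.20·u(5000) + 0.80·u(0) = 0.20·5000^α (since u(0) = 0 for α > 0).
Equating: 1655^α = 0.20·5000^α, i.e. 0.3310^α = 0.20.
α = ln(0.20) / ln(1655/5000) = -1.609438/-1.105637 ≈ 1.456.

α ≈ 1.456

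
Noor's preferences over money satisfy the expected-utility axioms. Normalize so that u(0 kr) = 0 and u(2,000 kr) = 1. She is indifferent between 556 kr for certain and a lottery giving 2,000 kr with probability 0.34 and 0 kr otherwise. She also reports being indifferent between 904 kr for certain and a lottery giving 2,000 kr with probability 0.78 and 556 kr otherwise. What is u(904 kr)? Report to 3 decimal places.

First, u(556 kr) = 0.34·u(2,000 kr) + 0.66·u(0 kr) = 0.34.
Then u(904 kr) = 0.78·u(2,000 kr) + 0.22·u(556 kr) = 0.78·1.00 + 0.22·0.34 = 0.8548.

0.855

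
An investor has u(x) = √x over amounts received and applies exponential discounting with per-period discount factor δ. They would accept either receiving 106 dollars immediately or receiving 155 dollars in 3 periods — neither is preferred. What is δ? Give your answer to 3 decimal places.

Equating discounted utilities: u(106) = δ^3·u(155) ⇒ δ^3 = u(106)/u(155).
With u(x) = √x: δ^3 = √106/√155 = √(106/155) = 0.82696.
Taking the cube root: δ = 0.82696^(1/3) ≈ 0.939.

δ ≈ 0.939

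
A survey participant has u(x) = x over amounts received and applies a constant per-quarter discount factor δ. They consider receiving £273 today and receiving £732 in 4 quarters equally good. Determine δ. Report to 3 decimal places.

δ ≈ 0.781

Indifference means u(273) = δ^4 · u(732), so δ^4 = u(273)/u(732).
With u(x) = x: δ^4 = 273/732 = 0.37295.
So δ = 0.37295^(1/4) ≈ 0.781.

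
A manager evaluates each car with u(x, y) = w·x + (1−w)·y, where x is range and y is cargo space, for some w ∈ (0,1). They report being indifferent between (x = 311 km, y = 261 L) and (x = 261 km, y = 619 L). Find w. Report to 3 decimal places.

w = 0.877

Equating utilities: w·311 + (1−w)·261 = w·261 + (1−w)·619.
w·(311−261) = (1−w)·(619−261), i.e. w·50 = (1−w)·358.
The marginal rate of substitution is 358/50, so w = 358/(50+358) = 0.877.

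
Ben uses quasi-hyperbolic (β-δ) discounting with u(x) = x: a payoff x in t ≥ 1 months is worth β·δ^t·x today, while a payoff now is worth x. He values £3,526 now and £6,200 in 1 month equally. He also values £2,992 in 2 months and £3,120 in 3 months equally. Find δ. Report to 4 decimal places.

δ ≈ 0.9590

The second indifference involves only future payoffs, so β cancels: β·δ^2·2992 = β·δ^3·3120, giving δ = 2992/3120 = 0.95897.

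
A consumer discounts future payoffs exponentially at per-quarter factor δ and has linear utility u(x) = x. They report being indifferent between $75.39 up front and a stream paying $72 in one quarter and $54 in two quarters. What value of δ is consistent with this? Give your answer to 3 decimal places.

Present value of the stream is 72·δ + 54·δ². Indifference gives 72δ + 54δ² = 75.39.
Rearranged: 54δ² + 72δ − 75.39 = 0.
δ = (−72 + √(72² + 4·54·75.39)) / (2·54) = (−72 + √21468.24) / 108 ≈ 0.690.

δ ≈ 0.690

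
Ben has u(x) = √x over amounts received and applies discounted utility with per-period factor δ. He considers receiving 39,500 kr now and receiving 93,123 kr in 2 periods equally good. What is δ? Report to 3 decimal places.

δ ≈ 0.807

Equating discounted utilities: u(39500) = δ^2·u(93123) ⇒ δ^2 = u(39500)/u(93123).
With u(x) = √x: δ^2 = √39500/√93123 = √(39500/93123) = 0.65128.
Hence δ = (0.65128)^(1/2) = 0.80702.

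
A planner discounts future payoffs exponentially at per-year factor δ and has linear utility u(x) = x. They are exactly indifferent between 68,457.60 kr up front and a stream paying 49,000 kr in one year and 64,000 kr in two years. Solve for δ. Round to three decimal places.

The stream is worth 49000δ + 64000δ² today, so 49000δ + 64000δ² = 68457.60.
So 64000δ² + 49000δ − 68457.60 = 0.
By the quadratic formula (taking the positive root), δ = (−49000 + √19926145600.00) / 128000 ≈ 0.720.

δ ≈ 0.720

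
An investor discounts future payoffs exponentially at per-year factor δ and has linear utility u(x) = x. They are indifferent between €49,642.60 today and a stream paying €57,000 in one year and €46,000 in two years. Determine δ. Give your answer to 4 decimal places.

Equating present values: 49642.60 = 57000δ + 46000δ².
That is, 46000δ² + 57000δ − 49642.60 = 0, a quadratic in δ.
By the quadratic formula (taking the positive root), δ = (−57000 + √12383238400.00) / 92000 ≈ 0.5900.

δ ≈ 0.5900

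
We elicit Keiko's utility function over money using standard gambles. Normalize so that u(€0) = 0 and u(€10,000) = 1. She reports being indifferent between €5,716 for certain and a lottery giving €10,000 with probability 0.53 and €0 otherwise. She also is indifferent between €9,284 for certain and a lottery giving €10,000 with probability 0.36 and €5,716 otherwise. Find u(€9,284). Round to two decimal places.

From the first indifference, u(€5,716) = 0.53·u(€10,000) + 0.47·u(€0) = 0.53·1 + 0.47·0 = 0.53.
Chaining: u(€9,284) = 0.36·1.00 + 0.64·0.53 = 0.6992.

0.70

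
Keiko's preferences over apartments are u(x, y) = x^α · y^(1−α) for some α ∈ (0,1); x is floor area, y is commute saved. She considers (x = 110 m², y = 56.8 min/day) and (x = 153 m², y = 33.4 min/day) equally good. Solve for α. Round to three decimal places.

α ≈ 0.617

Set the two utilities equal: 110^α·56.8^(1−α) = 153^α·33.4^(1−α).
Rearrange to (110/153)^α = (33.4/56.8)^(1−α) and take logs: α·-0.329958 = (1−α)·-0.530980.
Thus α·(-0.860938) = -0.530980, so α = -0.530980/-0.860938 ≈ 0.617.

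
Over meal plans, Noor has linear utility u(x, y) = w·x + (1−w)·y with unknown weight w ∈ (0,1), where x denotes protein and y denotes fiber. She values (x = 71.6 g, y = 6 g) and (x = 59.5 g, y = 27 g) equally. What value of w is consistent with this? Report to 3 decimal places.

Indifference: w·71.6 + (1−w)·6 = w·59.5 + (1−w)·27.
Rearranging, 12.1·w − 21·(1−w) = 0.
The marginal rate of substitution is 21/12.1, so w = 21/(12.1+21) = 0.634.

w = 0.634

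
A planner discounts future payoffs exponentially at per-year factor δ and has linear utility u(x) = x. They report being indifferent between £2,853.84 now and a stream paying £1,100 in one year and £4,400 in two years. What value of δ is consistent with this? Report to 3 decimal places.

The stream is worth 1100δ + 4400δ² today, so 1100δ + 4400δ² = 2853.84.
So 4400δ² + 1100δ − 2853.84 = 0.
By the quadratic formula (taking the positive root), δ = (−1100 + √51437584.00) / 8800 ≈ 0.690.

δ ≈ 0.690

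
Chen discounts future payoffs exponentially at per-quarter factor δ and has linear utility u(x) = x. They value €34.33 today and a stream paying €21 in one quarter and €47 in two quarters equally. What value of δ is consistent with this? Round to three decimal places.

Present value of the stream is 21·δ + 47·δ². Indifference gives 21δ + 47δ² = 34.33.
That is, 47δ² + 21δ − 34.33 = 0, a quadratic in δ.
By the quadratic formula (taking the positive root), δ = (−21 + √6895.04) / 94 ≈ 0.660.

δ ≈ 0.660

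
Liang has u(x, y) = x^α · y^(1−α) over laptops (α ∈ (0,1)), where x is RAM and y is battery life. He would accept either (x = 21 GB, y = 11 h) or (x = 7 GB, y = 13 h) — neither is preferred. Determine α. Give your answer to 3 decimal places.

α ≈ 0.132

Set the two utilities equal: 21^α·11^(1−α) = 7^α·13^(1−α).
(21/7)^α = (13/11)^(1−α); take logs: α·ln(21/7) = (1−α)·ln(13/11), i.e. α·1.098612 = (1−α)·0.167054.
So α/(1−α) = (0.167054)/(1.098612) = 0.152059, and α = 0.152059/1.152059 ≈ 0.132.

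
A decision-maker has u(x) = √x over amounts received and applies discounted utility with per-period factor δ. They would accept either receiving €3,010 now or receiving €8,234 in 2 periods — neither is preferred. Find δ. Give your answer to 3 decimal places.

δ ≈ 0.778

Equating discounted utilities: u(3010) = δ^2·u(8234) ⇒ δ^2 = u(3010)/u(8234).
Since u(x) = √x, δ^2 = √(3010/8234) = 0.60461.
Taking the square root: δ = 0.60461^(1/2) ≈ 0.778.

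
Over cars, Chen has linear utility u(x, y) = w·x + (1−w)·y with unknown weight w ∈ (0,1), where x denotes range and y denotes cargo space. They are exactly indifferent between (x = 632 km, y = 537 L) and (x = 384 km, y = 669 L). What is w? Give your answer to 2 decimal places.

w = 0.35

Equating utilities: w·632 + (1−w)·537 = w·384 + (1−w)·669.
Rearranging, 248·w − 132·(1−w) = 0.
So w/(1−w) = 132/248 = 0.5323, giving w = 132/(248+132) = 0.35.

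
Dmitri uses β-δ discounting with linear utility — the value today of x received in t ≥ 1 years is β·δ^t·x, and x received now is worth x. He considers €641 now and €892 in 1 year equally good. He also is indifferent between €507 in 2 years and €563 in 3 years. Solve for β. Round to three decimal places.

The second indifference involves only future payoffs, so β cancels: β·δ^2·507 = β·δ^3·563, giving δ = 507/563 = 0.90053.
Now use the now-vs-future pair: 641 = β·δ·892 gives β = 641/(0.90053·892) ≈ 0.798.

β ≈ 0.798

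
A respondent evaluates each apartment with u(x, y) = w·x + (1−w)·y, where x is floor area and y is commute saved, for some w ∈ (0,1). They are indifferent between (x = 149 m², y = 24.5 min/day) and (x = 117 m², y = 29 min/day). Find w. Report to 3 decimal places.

w = 0.123

Equating utilities: w·149 + (1−w)·24.5 = w·117 + (1−w)·29.
Collecting terms: w·32 = (1−w)·4.5.
Hence w = 4.5/(32+4.5) = 4.5/36.5 = 0.123.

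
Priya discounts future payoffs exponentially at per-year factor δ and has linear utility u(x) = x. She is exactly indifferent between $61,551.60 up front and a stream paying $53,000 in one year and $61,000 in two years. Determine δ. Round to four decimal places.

Equating present values: 61551.60 = 53000δ + 61000δ².
So 61000δ² + 53000δ − 61551.60 = 0.
δ = (−53000 + √(53000² + 4·61000·61551.60)) / (2·61000) = (−53000 + √17827590400.00) / 122000 ≈ 0.6600.

δ ≈ 0.6600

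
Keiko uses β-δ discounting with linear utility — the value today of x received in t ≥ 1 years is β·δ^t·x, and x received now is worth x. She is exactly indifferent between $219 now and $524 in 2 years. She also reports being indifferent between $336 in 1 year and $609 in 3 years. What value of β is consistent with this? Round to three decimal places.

Both payoffs in the second observation are in the future, so β drops out: δ^1·336 = δ^3·609 ⇒ δ^2 = 336/609 = 0.55172, so δ = 0.74278.
The first indifference: 219 = β·δ^2·524, so β = 219/(δ^2·524) = 219/(0.55172·524) ≈ 0.758.

β ≈ 0.758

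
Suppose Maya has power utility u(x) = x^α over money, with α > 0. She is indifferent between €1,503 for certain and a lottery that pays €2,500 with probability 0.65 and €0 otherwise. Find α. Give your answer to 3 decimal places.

Since u(0) = 0, the lottery's EU is 0.65·2500^α.
Setting u(1503) equal to that: 1503^α = 0.65·2500^α ⇒ (1503/2500)^α = 0.65.
Take logs: α = ln 0.65 / ln(1503/2500) ≈ 0.84662.

α ≈ 0.847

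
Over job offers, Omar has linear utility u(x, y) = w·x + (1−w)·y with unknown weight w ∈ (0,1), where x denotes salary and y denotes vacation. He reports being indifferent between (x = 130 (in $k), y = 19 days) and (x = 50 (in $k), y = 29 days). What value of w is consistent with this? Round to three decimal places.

w = 0.111

Indifference: w·130 + (1−w)·19 = w·50 + (1−w)·29.
w·(130−50) = (1−w)·(29−19), i.e. w·80 = (1−w)·10.
The marginal rate of substitution is 10/80, so w = 10/(80+10) = 0.111.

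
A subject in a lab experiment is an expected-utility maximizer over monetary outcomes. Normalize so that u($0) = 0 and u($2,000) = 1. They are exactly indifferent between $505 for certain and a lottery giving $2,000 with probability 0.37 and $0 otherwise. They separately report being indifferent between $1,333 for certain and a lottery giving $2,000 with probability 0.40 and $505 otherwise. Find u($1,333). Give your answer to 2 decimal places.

0.62

First, u($505) = 0.37·u($2,000) + 0.63·u($0) = 0.37.
The second indifference gives u($1,333) = 0.40·u($2,000) + 0.60·u($505) = 0.40·1.00 + 0.60·0.37 = 0.6220.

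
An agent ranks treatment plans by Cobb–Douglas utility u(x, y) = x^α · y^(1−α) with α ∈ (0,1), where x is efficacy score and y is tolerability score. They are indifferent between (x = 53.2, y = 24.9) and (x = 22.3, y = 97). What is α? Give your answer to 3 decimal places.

α ≈ 0.610

Set the two utilities equal: 53.2^α·24.9^(1−α) = 22.3^α·97^(1−α).
(53.2/22.3)^α = (97/24.9)^(1−α); take logs: α·ln(53.2/22.3) = (1−α)·ln(97/24.9), i.e. α·0.869472 = (1−α)·1.359843.
So α/(1−α) = (1.359843)/(0.869472) = 1.563987, and α = 1.563987/2.563987 ≈ 0.610.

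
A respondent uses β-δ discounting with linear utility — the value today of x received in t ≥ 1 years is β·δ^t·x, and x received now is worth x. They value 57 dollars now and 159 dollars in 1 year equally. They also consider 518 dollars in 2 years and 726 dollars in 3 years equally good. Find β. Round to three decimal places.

β ≈ 0.502

The second indifference involves only future payoffs, so β cancels: β·δ^2·518 = β·δ^3·726, giving δ = 518/726 = 0.71350.
Substituting δ into 57 = β·δ·159: β = 57/(113.446) ≈ 0.502.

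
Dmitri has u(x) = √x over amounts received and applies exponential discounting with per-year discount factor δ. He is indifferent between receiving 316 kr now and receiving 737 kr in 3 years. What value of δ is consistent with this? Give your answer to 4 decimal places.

Indifference means u(316) = δ^3 · u(737), so δ^3 = u(316)/u(737).
With u(x) = √x: δ^3 = √316/√737 = √(316/737) = 0.65480.
So δ = 0.65480^(1/3) ≈ 0.8684.

δ ≈ 0.8684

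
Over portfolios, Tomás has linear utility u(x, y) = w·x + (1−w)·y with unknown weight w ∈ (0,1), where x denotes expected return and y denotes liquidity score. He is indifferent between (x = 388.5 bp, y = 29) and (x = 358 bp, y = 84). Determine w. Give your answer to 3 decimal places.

w = 0.643

Indifference: w·388.5 + (1−w)·29 = w·358 + (1−w)·84.
Rearranging, 30.5·w − 55·(1−w) = 0.
So w/(1−w) = 55/30.5 = 1.8033, giving w = 55/(30.5+55) = 0.643.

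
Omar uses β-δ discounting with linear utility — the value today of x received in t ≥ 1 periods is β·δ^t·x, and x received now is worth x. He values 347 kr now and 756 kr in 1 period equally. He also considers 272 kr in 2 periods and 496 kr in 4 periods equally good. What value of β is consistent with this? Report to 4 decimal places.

β ≈ 0.6198

Both payoffs in the second observation are in the future, so β drops out: δ^2·272 = δ^4·496 ⇒ δ^2 = 272/496 = 0.54839, so δ = 0.74053.
Now use the now-vs-future pair: 347 = β·δ·756 gives β = 347/(0.74053·756) ≈ 0.6198.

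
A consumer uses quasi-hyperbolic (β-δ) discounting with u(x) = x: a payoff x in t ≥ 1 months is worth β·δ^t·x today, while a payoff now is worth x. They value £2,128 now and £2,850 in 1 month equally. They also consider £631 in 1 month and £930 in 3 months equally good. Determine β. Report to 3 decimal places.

β ≈ 0.906

The second indifference involves only future payoffs, so β cancels: β·δ^1·631 = β·δ^3·930, giving δ^2 = 631/930 = 0.67849, so δ = 0.82371.
Now use the now-vs-future pair: 2128 = β·δ·2850 gives β = 2128/(0.82371·2850) ≈ 0.906.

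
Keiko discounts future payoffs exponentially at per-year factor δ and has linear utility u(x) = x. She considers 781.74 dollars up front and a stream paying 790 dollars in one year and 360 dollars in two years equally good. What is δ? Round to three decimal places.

Equating present values: 781.74 = 790δ + 360δ².
So 360δ² + 790δ − 781.74 = 0.
δ = (−790 + √(790² + 4·360·781.74)) / (2·360) = (−790 + √1749805.60) / 720 ≈ 0.740.

δ ≈ 0.740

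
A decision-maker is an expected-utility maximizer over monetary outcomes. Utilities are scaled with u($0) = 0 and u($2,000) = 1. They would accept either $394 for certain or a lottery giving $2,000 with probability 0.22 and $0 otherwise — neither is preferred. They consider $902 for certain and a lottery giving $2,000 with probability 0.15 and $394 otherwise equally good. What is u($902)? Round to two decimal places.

From the first indifference, u($394) = 0.22·u($2,000) + 0.78·u($0) = 0.22·1 + 0.78·0 = 0.22.
Then u($902) = 0.15·u($2,000) + 0.85·u($394) = 0.15·1.00 + 0.85·0.22 = 0.3370.

0.34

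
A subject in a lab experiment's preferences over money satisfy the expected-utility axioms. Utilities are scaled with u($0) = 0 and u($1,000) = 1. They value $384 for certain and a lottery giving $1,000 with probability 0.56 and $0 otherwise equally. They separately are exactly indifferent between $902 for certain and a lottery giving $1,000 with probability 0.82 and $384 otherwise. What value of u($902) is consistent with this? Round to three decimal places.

0.921

The first gamble pins u($384): it must equal 0.56·1 + 0.44·0 = 0.56.
Then u($902) = 0.82·u($1,000) + 0.18·u($384) = 0.82·1.00 + 0.18·0.56 = 0.9208.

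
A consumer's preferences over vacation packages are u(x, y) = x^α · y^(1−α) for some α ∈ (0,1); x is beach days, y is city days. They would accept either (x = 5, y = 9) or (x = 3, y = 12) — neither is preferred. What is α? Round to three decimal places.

The Cobb–Douglas utilities coincide, so 5^α·9^(1−α) = 3^α·12^(1−α).
(5/3)^α = (12/9)^(1−α); take logs: α·ln(5/3) = (1−α)·ln(12/9), i.e. α·0.510826 = (1−α)·0.287682.
Thus α·(0.798508) = 0.287682, so α = 0.287682/0.798508 ≈ 0.360.

α ≈ 0.360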